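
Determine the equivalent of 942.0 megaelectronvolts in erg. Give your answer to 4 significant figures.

0.001509 ergs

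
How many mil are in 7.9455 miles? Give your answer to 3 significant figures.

5.03 × 10^8 mils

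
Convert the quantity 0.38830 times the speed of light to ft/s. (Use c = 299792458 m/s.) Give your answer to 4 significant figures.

3.819e+8 ft/s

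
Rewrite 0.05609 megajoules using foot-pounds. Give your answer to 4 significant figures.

41370 ft·lbf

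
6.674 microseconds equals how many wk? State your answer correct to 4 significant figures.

1.104 × 10^-11 weeks

1 μs = 1.65344 × 10^-12 weeks.
Thus 6.674 × 1.65344 × 10^-12 ≈ 1.104 × 10^-11 wk.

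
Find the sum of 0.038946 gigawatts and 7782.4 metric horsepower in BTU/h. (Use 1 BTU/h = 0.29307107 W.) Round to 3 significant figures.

1.52e+8 BTU/h

0.038946 GW = 1.32889e+8 BTU/h and 7782.4 PS = 1.95309e+7 BTU/h.
1.32889e+8 + 1.95309e+7 ≈ 1.52e+8 BTU/h.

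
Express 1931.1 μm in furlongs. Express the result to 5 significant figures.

9.5994e-6 furlongs

1 micrometer = 4.97097e-9 furlong.
Thus 1931.1 × 4.97097e-9 ≈ 9.5994e-6 furlong.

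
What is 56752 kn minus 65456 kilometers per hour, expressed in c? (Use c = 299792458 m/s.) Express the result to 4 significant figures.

3.674e-5 c

56752 kn = 9.73865e-5 c and 65456 km/h = 6.06494e-5 c.
9.73865e-5 − 6.06494e-5 ≈ 3.674e-5 c.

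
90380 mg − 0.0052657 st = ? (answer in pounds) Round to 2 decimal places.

90380 mg = 0.199254 lb and 0.0052657 st = 0.0737198 lb.
0.199254 − 0.0737198 ≈ 0.13 lb.

0.13 lb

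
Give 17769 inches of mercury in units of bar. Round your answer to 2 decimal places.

1 inHg = 0.0338639 bar.
So 17769 × 0.0338639 ≈ 601.73 bar.

601.73 bar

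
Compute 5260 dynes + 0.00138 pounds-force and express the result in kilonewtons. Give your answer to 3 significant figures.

5.87 × 10^-5 kilonewtons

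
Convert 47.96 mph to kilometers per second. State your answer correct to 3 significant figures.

1 mile per hour = 0.000447040 km/s.
Thus 47.96 × 0.000447040 ≈ 0.0214 km/s.

0.0214 km/s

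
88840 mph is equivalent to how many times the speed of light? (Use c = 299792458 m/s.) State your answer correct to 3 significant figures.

0.000132 c

1 mph = 1.49116 × 10^-9 c.
Then 88840 × 1.49116 × 10^-9 ≈ 0.000132 c.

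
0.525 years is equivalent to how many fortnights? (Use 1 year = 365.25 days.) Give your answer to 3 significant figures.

13.7 fortnight

1 year = 26.0893 fortnight.
Thus 0.525 × 26.0893 ≈ 13.7 fortnight.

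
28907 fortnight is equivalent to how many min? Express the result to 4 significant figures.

1 fortnight = 20160.0 minutes.
28907 × 20160.0 ≈ 5.828 × 10^8 min.

5.828 × 10^8 minutes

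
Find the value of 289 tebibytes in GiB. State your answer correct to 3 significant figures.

296000 GiB

1 TiB = 1024.00 GiB.
Then 289 × 1024.00 ≈ 296000 GiB.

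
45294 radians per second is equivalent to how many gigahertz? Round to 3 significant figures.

7.21 × 10^-6 gigahertz

1 radian per second = 1.59155 × 10^-10 GHz.
So 45294 × 1.59155 × 10^-10 ≈ 7.21 × 10^-6 GHz.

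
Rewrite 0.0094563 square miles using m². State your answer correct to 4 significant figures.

24490 m²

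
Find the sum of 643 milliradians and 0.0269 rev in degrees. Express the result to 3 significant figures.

46.5 °

643 mrad = 36.8412 ° and 0.0269 rev = 9.68400 °.
36.8412 + 9.68400 ≈ 46.5 °.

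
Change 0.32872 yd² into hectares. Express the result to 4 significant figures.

1 square yard = 8.36127 × 10^-5 ha.
Then 0.32872 × 8.36127 × 10^-5 ≈ 2.749 × 10^-5 ha.

2.749 × 10^-5 ha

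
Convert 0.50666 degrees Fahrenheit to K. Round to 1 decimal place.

255.7 K

K = (°F + 459.67) × 5/9.
Applying the formula gives 255.7 K.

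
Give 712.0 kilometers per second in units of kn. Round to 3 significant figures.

1.38 × 10^6 knots

1 kilometer per second = 1943.84 kn.
Thus 712.0 × 1943.84 ≈ 1.38 × 10^6 kn.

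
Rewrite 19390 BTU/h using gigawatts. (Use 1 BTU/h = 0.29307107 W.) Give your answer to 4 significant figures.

5.683e-6 GW

1 BTU per hour = 2.93071e-10 gigawatts.
Then 19390 × 2.93071e-10 ≈ 5.683e-6 GW.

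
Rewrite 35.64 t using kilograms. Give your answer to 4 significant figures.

35640 kg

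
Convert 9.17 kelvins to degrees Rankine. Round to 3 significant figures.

°R = K × 9/5.
Applying the formula gives 16.5 °R.

16.5 degrees Rankine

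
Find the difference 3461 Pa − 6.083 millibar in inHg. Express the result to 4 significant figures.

3461 Pa = 1.02203 inHg and 6.083 mbar = 0.179631 inHg.
1.02203 − 0.179631 ≈ 0.8424 inHg.

0.8424 inHg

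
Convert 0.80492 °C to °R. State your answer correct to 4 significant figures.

493.1 degrees Rankine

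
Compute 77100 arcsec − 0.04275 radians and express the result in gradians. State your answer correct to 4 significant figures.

77100 arcsec = 23.7963 grad and 0.04275 rad = 2.72155 grad.
23.7963 − 2.72155 ≈ 21.07 grad.

21.07 gradians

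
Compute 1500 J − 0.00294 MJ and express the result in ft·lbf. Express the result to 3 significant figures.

-1060 foot-pounds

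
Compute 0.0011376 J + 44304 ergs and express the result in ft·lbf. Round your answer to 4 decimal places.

0.0011376 J = 0.000839051 ft·lbf and 44304 erg = 0.00326770 ft·lbf.
0.000839051 + 0.00326770 ≈ 0.0041 ft·lbf.

0.0041 foot-pounds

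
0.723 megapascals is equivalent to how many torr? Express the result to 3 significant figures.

1 MPa = 7500.62 torr.
Thus 0.723 × 7500.62 ≈ 5420 torr.

5420 torr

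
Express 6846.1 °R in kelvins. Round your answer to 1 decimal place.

3803.4 kelvins

°R = K × 9/5.
Applying the formula gives 3803.4 K.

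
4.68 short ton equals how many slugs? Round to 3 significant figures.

1 short ton = 62.1619 slug.
Thus 4.68 × 62.1619 ≈ 291 slug.

291 slug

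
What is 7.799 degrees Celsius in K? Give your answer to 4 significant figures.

280.9 kelvins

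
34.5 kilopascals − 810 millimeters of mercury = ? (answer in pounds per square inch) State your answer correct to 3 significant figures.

-10.7 psi

34.5 kPa = 5.00380 psi and 810 mmHg = 15.6628 psi.
5.00380 − 15.6628 ≈ -10.7 psi.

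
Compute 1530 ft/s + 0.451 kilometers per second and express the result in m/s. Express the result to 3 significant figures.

917 meters per second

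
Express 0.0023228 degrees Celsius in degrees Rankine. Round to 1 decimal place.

°R = (°C + 273.15) × 9/5.
Applying the formula gives 491.7 °R.

491.7 °R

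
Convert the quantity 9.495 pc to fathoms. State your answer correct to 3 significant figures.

1.60 × 10^17 fathom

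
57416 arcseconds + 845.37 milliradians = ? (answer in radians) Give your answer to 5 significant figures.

57416 arcsec = 0.278361 rad and 845.37 mrad = 0.845370 rad.
0.278361 + 0.845370 ≈ 1.1237 rad.

1.1237 rad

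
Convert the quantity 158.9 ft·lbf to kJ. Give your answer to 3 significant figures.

1 ft·lbf = 0.00135582 kilojoules.
158.9 × 0.00135582 ≈ 0.215 kJ.

0.215 kJ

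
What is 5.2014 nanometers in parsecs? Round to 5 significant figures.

1.6857e-25 parsecs

1 nm = 3.24078e-26 pc.
5.2014 × 3.24078e-26 ≈ 1.6857e-25 pc.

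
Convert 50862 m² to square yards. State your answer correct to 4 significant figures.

60830 yd²

1 m² = 1.19599 square yards.
50862 × 1.19599 ≈ 60830 yd².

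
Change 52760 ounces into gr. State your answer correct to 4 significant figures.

2.308e+7 grains

1 ounce = 437.500 grains.
52760 × 437.500 ≈ 2.308e+7 gr.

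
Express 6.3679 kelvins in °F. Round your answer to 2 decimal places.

-448.21 °F

K = (°F + 459.67) × 5/9.
Applying the formula gives -448.21 °F.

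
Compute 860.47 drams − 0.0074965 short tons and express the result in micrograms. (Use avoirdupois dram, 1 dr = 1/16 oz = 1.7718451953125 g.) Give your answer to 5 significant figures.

-5.2761e+9 μg

860.47 dr = 1.52462e+9 μg and 0.0074965 short ton = 6.80071e+9 μg.
1.52462e+9 − 6.80071e+9 ≈ -5.2761e+9 μg.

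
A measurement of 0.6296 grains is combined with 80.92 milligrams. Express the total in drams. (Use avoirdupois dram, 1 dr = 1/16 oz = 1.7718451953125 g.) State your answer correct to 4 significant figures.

0.06870 drams

0.6296 gr = 0.0230254 dr and 80.92 mg = 0.0456699 dr.
0.0230254 + 0.0456699 ≈ 0.06870 dr.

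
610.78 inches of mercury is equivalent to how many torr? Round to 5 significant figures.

1 inHg = 25.4000 torr.
So 610.78 × 25.4000 ≈ 15514 torr.

15514 torr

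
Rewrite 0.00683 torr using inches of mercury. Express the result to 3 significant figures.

1 torr = 0.0393701 inHg.
Thus 0.00683 × 0.0393701 ≈ 0.000269 inHg.

0.000269 inches of mercury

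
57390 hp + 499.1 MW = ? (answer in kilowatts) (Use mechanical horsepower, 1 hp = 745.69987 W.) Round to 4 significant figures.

541900 kW

57390 hp = 42795.7 kW and 499.1 MW = 499100 kW.
42795.7 + 499100 ≈ 541900 kW.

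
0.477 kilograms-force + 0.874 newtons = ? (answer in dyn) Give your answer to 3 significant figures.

0.477 kgf = 467777 dyn and 0.874 N = 87400.0 dyn.
467777 + 87400.0 ≈ 555000 dyn.

555000 dyn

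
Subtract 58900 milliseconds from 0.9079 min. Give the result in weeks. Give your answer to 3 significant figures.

0.9079 min = 9.00694 × 10^-5 wk and 58900 ms = 9.73876 × 10^-5 wk.
9.00694 × 10^-5 − 9.73876 × 10^-5 ≈ -7.32 × 10^-6 wk.

-7.32 × 10^-6 weeks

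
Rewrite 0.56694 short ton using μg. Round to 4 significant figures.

1 short ton = 9.07185e+11 μg.
So 0.56694 × 9.07185e+11 ≈ 5.143e+11 μg.

5.143e+11 μg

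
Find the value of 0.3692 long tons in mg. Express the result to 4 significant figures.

3.751e+8 milligrams

1 long ton = 1.01605e+9 mg.
0.3692 × 1.01605e+9 ≈ 3.751e+8 mg.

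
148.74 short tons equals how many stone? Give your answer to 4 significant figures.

1 short ton = 142.857 st.
So 148.74 × 142.857 ≈ 21250 st.

21250 st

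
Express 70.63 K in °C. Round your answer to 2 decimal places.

-202.52 degrees Celsius

K = °C + 273.15.
Applying the formula gives -202.52 °C.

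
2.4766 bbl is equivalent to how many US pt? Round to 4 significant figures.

1 oil barrel = 336.000 US pt.
So 2.4766 × 336.000 ≈ 832.1 US pt.

832.1 US pt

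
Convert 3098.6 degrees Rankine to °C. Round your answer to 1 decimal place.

°R = (°C + 273.15) × 9/5.
Applying the formula gives 1448.3 °C.

1448.3 °C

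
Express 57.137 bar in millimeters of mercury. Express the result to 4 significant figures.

1 bar = 750.062 mmHg.
Thus 57.137 × 750.062 ≈ 42860 mmHg.

42860 mmHg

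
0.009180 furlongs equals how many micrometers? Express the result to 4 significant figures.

1.847e+6 micrometers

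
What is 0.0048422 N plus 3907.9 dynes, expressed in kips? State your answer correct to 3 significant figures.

0.0048422 N = 1.08857e-6 kip and 3907.9 dyn = 8.78531e-6 kip.
1.08857e-6 + 8.78531e-6 ≈ 9.87e-6 kip.

9.87e-6 kip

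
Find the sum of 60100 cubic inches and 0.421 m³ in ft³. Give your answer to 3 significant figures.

60100 in³ = 34.7801 ft³ and 0.421 m³ = 14.8675 ft³.
34.7801 + 14.8675 ≈ 49.6 ft³.

49.6 cubic feet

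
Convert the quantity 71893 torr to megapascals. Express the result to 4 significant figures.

9.585 megapascals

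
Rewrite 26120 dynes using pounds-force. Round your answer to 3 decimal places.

0.059 lbf

1 dyn = 2.24809 × 10^-6 lbf.
Thus 26120 × 2.24809 × 10^-6 ≈ 0.059 lbf.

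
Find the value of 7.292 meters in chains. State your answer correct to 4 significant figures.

1 m = 0.0497097 chains.
Thus 7.292 × 0.0497097 ≈ 0.3625 chain.

0.3625 chains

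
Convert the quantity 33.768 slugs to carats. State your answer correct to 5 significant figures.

1 slug = 72969.5 ct.
33.768 × 72969.5 ≈ 2.4640e+6 ct.

2.4640e+6 carats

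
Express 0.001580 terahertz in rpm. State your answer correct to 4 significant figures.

9.480e+10 revolutions per minute

1 THz = 6.00000e+13 rpm.
Then 0.001580 × 6.00000e+13 ≈ 9.480e+10 rpm.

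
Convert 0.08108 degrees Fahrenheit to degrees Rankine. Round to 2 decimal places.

459.75 °R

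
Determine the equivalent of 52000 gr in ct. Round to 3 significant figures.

1 gr = 0.323995 carats.
Thus 52000 × 0.323995 ≈ 16800 ct.

16800 carats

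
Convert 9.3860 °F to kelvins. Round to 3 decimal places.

K = (°F + 459.67) × 5/9.
Applying the formula gives 260.587 K.

260.587 kelvins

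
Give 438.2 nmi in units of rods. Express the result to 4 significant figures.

1 nautical mile = 368.249 rod.
Thus 438.2 × 368.249 ≈ 161400 rod.

161400 rod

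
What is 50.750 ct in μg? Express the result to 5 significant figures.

1 ct = 200000 micrograms.
Then 50.750 × 200000 ≈ 1.0150e+7 μg.

1.0150e+7 μg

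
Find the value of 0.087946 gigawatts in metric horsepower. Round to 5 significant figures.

1 gigawatt = 1.35962 × 10^6 metric horsepower.
Then 0.087946 × 1.35962 × 10^6 ≈ 119570 PS.

119570 metric horsepower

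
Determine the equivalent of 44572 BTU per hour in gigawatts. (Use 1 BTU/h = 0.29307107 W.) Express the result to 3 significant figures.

1 BTU/h = 2.93071 × 10^-10 GW.
So 44572 × 2.93071 × 10^-10 ≈ 1.31 × 10^-5 GW.

1.31 × 10^-5 gigawatts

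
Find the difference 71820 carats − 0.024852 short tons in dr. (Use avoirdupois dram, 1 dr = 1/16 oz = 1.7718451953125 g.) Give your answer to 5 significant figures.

-4617.4 dr

71820 ct = 8106.80 dr and 0.024852 short ton = 12724.2 dr.
8106.80 − 12724.2 ≈ -4617.4 dr.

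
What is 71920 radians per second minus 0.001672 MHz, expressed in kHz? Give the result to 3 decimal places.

9.774 kilohertz

71920 rad/s = 11.4464 kHz and 0.001672 MHz = 1.67200 kHz.
11.4464 − 1.67200 ≈ 9.774 kHz.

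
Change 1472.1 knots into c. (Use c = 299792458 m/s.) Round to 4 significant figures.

1 knot = 1.71600 × 10^-9 c.
Then 1472.1 × 1.71600 × 10^-9 ≈ 2.526 × 10^-6 c.

2.526 × 10^-6 c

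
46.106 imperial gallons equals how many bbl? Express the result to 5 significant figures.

1.3184 bbl

1 imp gal = 0.0285940 bbl.
Then 46.106 × 0.0285940 ≈ 1.3184 bbl.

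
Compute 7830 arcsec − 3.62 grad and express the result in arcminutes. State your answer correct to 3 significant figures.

-65.0 arcmin

7830 arcsec = 130.500 arcmin and 3.62 grad = 195.480 arcmin.
130.500 − 195.480 ≈ -65.0 arcmin.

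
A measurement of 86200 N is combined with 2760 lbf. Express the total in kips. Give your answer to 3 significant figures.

22.1 kip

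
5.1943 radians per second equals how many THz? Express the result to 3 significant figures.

8.27e-13 THz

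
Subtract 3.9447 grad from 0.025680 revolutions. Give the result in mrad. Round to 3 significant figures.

99.4 mrad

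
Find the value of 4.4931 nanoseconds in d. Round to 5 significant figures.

1 nanosecond = 1.157407e-14 days.
Then 4.4931 × 1.157407e-14 ≈ 5.2003e-14 d.

5.2003e-14 d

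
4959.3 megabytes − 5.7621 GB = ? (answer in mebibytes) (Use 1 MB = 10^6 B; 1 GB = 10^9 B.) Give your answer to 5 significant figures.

4959.3 MB = 4729.56 MiB and 5.7621 GB = 5495.17 MiB.
4729.56 − 5495.17 ≈ -765.61 MiB.

-765.61 mebibytes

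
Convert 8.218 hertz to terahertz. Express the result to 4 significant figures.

8.218e-12 THz

1 hertz = 1.00000e-12 THz.
8.218 × 1.00000e-12 ≈ 8.218e-12 THz.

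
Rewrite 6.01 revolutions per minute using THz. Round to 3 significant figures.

1.00 × 10^-13 THz

1 revolution per minute = 1.66667 × 10^-14 terahertz.
Then 6.01 × 1.66667 × 10^-14 ≈ 1.00 × 10^-13 THz.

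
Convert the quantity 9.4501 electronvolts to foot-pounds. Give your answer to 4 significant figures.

1 eV = 1.18170 × 10^-19 foot-pounds.
Then 9.4501 × 1.18170 × 10^-19 ≈ 1.117 × 10^-18 ft·lbf.

1.117 × 10^-18 ft·lbf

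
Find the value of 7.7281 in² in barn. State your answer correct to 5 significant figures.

4.9859 × 10^25 barn

1 in² = 6.45160 × 10^24 barns.
7.7281 × 6.45160 × 10^24 ≈ 4.9859 × 10^25 barn.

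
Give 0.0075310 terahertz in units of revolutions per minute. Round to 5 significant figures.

1 THz = 6.00000e+13 revolutions per minute.
Then 0.0075310 × 6.00000e+13 ≈ 4.5186e+11 rpm.

4.5186e+11 rpm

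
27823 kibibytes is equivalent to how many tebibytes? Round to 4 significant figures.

2.591e-5 tebibytes

1 KiB = 9.31323e-10 tebibytes.
Then 27823 × 9.31323e-10 ≈ 2.591e-5 TiB.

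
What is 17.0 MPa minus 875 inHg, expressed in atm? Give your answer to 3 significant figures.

139 atm

17.0 MPa = 167.777 atm and 875 inHg = 29.2434 atm.
167.777 − 29.2434 ≈ 139 atm.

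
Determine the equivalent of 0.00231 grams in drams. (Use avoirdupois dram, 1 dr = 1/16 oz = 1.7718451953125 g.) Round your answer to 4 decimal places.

0.0013 dr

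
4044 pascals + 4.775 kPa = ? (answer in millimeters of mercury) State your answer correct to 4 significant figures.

66.15 mmHg

4044 Pa = 30.3325 mmHg and 4.775 kPa = 35.8154 mmHg.
30.3325 + 35.8154 ≈ 66.15 mmHg.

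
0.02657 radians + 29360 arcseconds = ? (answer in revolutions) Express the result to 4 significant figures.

0.02657 rad = 0.00422875 rev and 29360 arcsec = 0.0226543 rev.
0.00422875 + 0.0226543 ≈ 0.02688 rev.

0.02688 revolutions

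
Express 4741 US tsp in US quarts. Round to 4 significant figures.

1 US teaspoon = 0.00520833 US qt.
4741 × 0.00520833 ≈ 24.69 US qt.

24.69 US qt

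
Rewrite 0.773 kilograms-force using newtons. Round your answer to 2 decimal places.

7.58 N

1 kilogram-force = 9.80665 newtons.
Thus 0.773 × 9.80665 ≈ 7.58 N.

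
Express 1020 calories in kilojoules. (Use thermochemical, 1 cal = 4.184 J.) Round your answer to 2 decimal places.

1 cal = 0.00418400 kJ.
Then 1020 × 0.00418400 ≈ 4.27 kJ.

4.27 kilojoules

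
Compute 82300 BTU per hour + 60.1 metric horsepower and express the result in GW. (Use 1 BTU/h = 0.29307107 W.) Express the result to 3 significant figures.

6.83 × 10^-5 GW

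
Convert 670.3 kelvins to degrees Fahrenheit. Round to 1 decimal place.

746.9 degrees Fahrenheit

K = (°F + 459.67) × 5/9.
Applying the formula gives 746.9 °F.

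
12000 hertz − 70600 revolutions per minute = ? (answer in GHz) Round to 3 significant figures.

1.08 × 10^-5 gigahertz

12000 Hz = 1.20000 × 10^-5 GHz and 70600 rpm = 1.17667 × 10^-6 GHz.
1.20000 × 10^-5 − 1.17667 × 10^-6 ≈ 1.08 × 10^-5 GHz.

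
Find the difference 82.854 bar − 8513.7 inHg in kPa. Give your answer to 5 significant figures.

82.854 bar = 8285.40 kPa and 8513.7 inHg = 28830.7 kPa.
8285.40 − 28830.7 ≈ -20545 kPa.

-20545 kPa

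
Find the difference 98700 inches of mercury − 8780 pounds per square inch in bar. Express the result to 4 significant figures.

98700 inHg = 3342.37 bar and 8780 psi = 605.360 bar.
3342.37 − 605.360 ≈ 2737 bar.

2737 bar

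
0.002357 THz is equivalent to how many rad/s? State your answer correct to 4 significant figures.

1.481 × 10^10 rad/s

1 THz = 6.28319 × 10^12 radians per second.
So 0.002357 × 6.28319 × 10^12 ≈ 1.481 × 10^10 rad/s.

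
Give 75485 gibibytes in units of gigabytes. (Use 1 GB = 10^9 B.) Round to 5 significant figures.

1 gibibyte = 1.07374 GB.
Thus 75485 × 1.07374 ≈ 81051 GB.

81051 GB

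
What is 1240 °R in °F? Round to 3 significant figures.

°R = °F + 459.67.
Applying the formula gives 780 °F.

780 °F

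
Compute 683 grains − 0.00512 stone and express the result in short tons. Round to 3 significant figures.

1.29 × 10^-5 short ton

683 gr = 4.87857 × 10^-5 short ton and 0.00512 st = 3.58400 × 10^-5 short ton.
4.87857 × 10^-5 − 3.58400 × 10^-5 ≈ 1.29 × 10^-5 short ton.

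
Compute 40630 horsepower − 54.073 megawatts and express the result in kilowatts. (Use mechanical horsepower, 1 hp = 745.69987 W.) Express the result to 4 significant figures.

40630 hp = 30297.8 kW and 54.073 MW = 54073.0 kW.
30297.8 − 54073.0 ≈ -23780 kW.

-23780 kW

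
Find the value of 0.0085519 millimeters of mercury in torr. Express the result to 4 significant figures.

1 mmHg = 1.00000 torr.
Thus 0.0085519 × 1.00000 ≈ 0.008552 torr.

0.008552 torr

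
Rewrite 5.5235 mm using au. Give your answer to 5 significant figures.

1 millimeter = 6.68459e-15 astronomical units.
Thus 5.5235 × 6.68459e-15 ≈ 3.6922e-14 au.

3.6922e-14 au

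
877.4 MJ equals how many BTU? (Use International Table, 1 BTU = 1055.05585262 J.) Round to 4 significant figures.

831600 BTU

1 megajoule = 947.817 BTU.
Then 877.4 × 947.817 ≈ 831600 BTU.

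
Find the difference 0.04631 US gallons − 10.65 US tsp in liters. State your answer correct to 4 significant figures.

0.1228 L

0.04631 US gal = 0.175302 L and 10.65 US tsp = 0.0524930 L.
0.175302 − 0.0524930 ≈ 0.1228 L.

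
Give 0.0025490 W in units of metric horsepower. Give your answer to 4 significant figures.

1 W = 0.00135962 PS.
Then 0.0025490 × 0.00135962 ≈ 3.466 × 10^-6 PS.

3.466 × 10^-6 PS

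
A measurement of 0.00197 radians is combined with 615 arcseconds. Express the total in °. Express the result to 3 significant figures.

0.284 °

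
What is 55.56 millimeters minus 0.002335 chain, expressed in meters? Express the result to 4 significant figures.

55.56 mm = 0.0555600 m and 0.002335 chain = 0.0469727 m.
0.0555600 − 0.0469727 ≈ 0.008587 m.

0.008587 m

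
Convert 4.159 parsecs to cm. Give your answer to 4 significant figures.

1.283 × 10^19 cm

1 pc = 3.08568 × 10^18 cm.
Then 4.159 × 3.08568 × 10^18 ≈ 1.283 × 10^19 cm.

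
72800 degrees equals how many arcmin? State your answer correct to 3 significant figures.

1 degree = 60.0000 arcminutes.
So 72800 × 60.0000 ≈ 4.37e+6 arcmin.

4.37e+6 arcmin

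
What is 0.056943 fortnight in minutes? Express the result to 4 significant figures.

1 fortnight = 20160.0 min.
Then 0.056943 × 20160.0 ≈ 1148 min.

1148 min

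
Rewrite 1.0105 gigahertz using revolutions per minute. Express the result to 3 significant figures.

1 gigahertz = 6.00000 × 10^10 rpm.
1.0105 × 6.00000 × 10^10 ≈ 6.06 × 10^10 rpm.

6.06 × 10^10 revolutions per minute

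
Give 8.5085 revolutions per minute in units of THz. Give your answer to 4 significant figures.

1.418e-13 THz

1 revolution per minute = 1.66667e-14 THz.
Thus 8.5085 × 1.66667e-14 ≈ 1.418e-13 THz.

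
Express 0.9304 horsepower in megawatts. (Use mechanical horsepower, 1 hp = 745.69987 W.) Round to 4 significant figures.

0.0006938 MW

1 hp = 0.000745700 MW.
Thus 0.9304 × 0.000745700 ≈ 0.0006938 MW.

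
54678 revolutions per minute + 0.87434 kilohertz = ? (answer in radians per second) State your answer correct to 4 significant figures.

54678 rpm = 5725.87 rad/s and 0.87434 kHz = 5493.64 rad/s.
5725.87 + 5493.64 ≈ 11220 rad/s.

11220 rad/s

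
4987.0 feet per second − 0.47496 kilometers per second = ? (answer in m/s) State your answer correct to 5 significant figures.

1045.1 meters per second

4987.0 ft/s = 1520.04 m/s and 0.47496 km/s = 474.960 m/s.
1520.04 − 474.960 ≈ 1045.1 m/s.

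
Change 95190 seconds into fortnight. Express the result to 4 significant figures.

1 s = 8.26720e-7 fortnight.
So 95190 × 8.26720e-7 ≈ 0.07870 fortnight.

0.07870 fortnight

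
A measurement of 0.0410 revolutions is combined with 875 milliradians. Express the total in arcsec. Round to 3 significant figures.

234000 arcsec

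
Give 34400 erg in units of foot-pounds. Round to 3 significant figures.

1 erg = 7.37562e-8 ft·lbf.
Thus 34400 × 7.37562e-8 ≈ 0.00254 ft·lbf.

0.00254 foot-pounds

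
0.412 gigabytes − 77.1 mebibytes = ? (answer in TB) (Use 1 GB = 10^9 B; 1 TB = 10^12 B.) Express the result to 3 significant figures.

0.000331 TB

0.412 GB = 0.000412000 TB and 77.1 MiB = 8.08452 × 10^-5 TB.
0.000412000 − 8.08452 × 10^-5 ≈ 0.000331 TB.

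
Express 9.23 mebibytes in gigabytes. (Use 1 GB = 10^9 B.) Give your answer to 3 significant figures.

0.00968 GB

1 MiB = 0.00104858 gigabytes.
So 9.23 × 0.00104858 ≈ 0.00968 GB.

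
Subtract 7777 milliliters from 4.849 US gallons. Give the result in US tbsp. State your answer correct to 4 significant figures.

715.4 US tbsp

4.849 US gal = 1241.34 US tbsp and 7777 mL = 525.943 US tbsp.
1241.34 − 525.943 ≈ 715.4 US tbsp.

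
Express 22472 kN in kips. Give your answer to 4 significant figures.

5052 kip

1 kilonewton = 0.224809 kip.
22472 × 0.224809 ≈ 5052 kip.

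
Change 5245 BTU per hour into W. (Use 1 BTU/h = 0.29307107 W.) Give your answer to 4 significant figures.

1537 W

1 BTU per hour = 0.293071 watts.
5245 × 0.293071 ≈ 1537 W.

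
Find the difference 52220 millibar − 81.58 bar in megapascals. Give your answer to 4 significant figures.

52220 mbar = 5.22200 MPa and 81.58 bar = 8.15800 MPa.
5.22200 − 8.15800 ≈ -2.936 MPa.

-2.936 MPa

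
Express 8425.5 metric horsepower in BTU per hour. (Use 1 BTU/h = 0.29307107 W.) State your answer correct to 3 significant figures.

1 PS = 2509.63 BTU per hour.
8425.5 × 2509.63 ≈ 2.11e+7 BTU/h.

2.11e+7 BTU/h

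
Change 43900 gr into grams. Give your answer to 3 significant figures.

2840 g

1 grain = 0.0647989 grams.
Then 43900 × 0.0647989 ≈ 2840 g.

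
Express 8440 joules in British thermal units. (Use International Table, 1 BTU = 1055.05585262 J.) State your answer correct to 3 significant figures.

1 joule = 0.000947817 BTU.
8440 × 0.000947817 ≈ 8.00 BTU.

8.00 BTU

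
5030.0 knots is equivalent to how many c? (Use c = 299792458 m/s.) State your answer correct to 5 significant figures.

8.6315e-6 times the speed of light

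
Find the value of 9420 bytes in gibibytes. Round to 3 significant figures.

1 byte = 9.31323 × 10^-10 GiB.
Thus 9420 × 9.31323 × 10^-10 ≈ 8.77 × 10^-6 GiB.

8.77 × 10^-6 GiB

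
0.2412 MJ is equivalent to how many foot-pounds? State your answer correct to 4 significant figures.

1 MJ = 737562 foot-pounds.
So 0.2412 × 737562 ≈ 177900 ft·lbf.

177900 ft·lbf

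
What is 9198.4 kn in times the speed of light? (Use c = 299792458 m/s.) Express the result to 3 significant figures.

1.58e-5 times the speed of light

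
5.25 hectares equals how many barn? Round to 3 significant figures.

1 ha = 1.00000 × 10^32 barns.
Thus 5.25 × 1.00000 × 10^32 ≈ 5.25 × 10^32 barn.

5.25 × 10^32 barns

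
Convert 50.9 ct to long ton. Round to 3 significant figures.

1.00e-5 long ton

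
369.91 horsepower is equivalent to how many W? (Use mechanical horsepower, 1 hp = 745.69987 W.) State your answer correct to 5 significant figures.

275840 watts

1 hp = 745.700 W.
So 369.91 × 745.700 ≈ 275840 W.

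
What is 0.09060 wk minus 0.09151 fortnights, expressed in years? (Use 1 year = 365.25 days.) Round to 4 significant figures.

0.09060 wk = 0.00173634 yr and 0.09151 fortnight = 0.00350757 yr.
0.00173634 − 0.00350757 ≈ -0.001771 yr.

-0.001771 yr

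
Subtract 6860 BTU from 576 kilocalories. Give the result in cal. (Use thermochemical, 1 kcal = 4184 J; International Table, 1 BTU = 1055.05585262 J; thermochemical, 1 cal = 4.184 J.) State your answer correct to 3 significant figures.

576 kcal = 576000 cal and 6860 BTU = 1.72985e+6 cal.
576000 − 1.72985e+6 ≈ -1.15e+6 cal.

-1.15e+6 calories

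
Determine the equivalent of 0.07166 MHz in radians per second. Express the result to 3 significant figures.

450000 rad/s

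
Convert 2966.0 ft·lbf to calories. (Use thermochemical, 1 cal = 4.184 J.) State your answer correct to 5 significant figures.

1 foot-pound = 0.324048 calories.
Then 2966.0 × 0.324048 ≈ 961.13 cal.

961.13 calories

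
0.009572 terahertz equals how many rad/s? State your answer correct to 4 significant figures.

6.014 × 10^10 rad/s

1 THz = 6.28319 × 10^12 rad/s.
So 0.009572 × 6.28319 × 10^12 ≈ 6.014 × 10^10 rad/s.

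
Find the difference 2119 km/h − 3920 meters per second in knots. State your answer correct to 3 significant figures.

2119 km/h = 1144.17 kn and 3920 m/s = 7619.87 kn.
1144.17 − 7619.87 ≈ -6480 kn.

-6480 kn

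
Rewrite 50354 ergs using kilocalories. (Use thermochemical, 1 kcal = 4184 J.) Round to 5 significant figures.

1.2035 × 10^-6 kcal

1 erg = 2.39006 × 10^-11 kilocalories.
Then 50354 × 2.39006 × 10^-11 ≈ 1.2035 × 10^-6 kcal.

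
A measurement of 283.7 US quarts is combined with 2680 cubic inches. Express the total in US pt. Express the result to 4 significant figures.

660.2 US pints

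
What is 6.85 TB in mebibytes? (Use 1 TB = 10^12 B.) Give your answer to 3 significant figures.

6.53e+6 MiB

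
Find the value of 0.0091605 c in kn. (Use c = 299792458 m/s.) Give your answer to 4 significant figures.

1 speed of light = 5.82750e+8 kn.
So 0.0091605 × 5.82750e+8 ≈ 5.338e+6 kn.

5.338e+6 knots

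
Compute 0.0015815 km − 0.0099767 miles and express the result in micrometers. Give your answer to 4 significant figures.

0.0015815 km = 1.58150 × 10^6 μm and 0.0099767 mi = 1.60559 × 10^7 μm.
1.58150 × 10^6 − 1.60559 × 10^7 ≈ -1.447 × 10^7 μm.

-1.447 × 10^7 μm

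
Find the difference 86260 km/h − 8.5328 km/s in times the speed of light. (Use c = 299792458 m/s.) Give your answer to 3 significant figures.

86260 km/h = 7.99257e-5 c and 8.5328 km/s = 2.84624e-5 c.
7.99257e-5 − 2.84624e-5 ≈ 5.15e-5 c.

5.15e-5 c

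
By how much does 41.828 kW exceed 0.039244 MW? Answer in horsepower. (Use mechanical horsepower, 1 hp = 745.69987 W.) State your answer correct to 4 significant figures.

41.828 kW = 56.0923 hp and 0.039244 MW = 52.6271 hp.
56.0923 − 52.6271 ≈ 3.465 hp.

3.465 horsepower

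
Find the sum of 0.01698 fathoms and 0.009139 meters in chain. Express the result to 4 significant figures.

0.001998 chains

0.01698 fathom = 0.00154364 chain and 0.009139 m = 0.000454297 chain.
0.00154364 + 0.000454297 ≈ 0.001998 chain.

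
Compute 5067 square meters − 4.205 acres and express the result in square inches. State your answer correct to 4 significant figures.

5067 m² = 7.85387 × 10^6 in² and 4.205 acre = 2.63765 × 10^7 in².
7.85387 × 10^6 − 2.63765 × 10^7 ≈ -1.852 × 10^7 in².

-1.852 × 10^7 in²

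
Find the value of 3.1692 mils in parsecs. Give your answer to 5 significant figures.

2.6088 × 10^-21 parsecs

1 mil = 8.23158 × 10^-22 pc.
Thus 3.1692 × 8.23158 × 10^-22 ≈ 2.6088 × 10^-21 pc.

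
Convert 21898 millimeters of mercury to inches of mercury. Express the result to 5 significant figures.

862.13 inHg

1 mmHg = 0.0393701 inHg.
21898 × 0.0393701 ≈ 862.13 inHg.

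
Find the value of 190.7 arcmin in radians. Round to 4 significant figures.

1 arcmin = 0.000290888 rad.
Then 190.7 × 0.000290888 ≈ 0.05547 rad.

0.05547 rad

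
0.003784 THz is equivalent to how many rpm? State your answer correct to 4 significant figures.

1 terahertz = 6.00000 × 10^13 revolutions per minute.
So 0.003784 × 6.00000 × 10^13 ≈ 2.270 × 10^11 rpm.

2.270 × 10^11 rpm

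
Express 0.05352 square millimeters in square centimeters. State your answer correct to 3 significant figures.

0.000535 cm²

1 mm² = 0.0100000 cm².
Then 0.05352 × 0.0100000 ≈ 0.000535 cm².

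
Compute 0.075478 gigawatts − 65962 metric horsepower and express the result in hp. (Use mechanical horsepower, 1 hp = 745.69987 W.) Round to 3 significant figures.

36200 hp

0.075478 GW = 101218 hp and 65962 PS = 65059.6 hp.
101218 − 65059.6 ≈ 36200 hp.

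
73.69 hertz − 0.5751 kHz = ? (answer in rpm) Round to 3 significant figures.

73.69 Hz = 4421.40 rpm and 0.5751 kHz = 34506.0 rpm.
4421.40 − 34506.0 ≈ -30100 rpm.

-30100 revolutions per minute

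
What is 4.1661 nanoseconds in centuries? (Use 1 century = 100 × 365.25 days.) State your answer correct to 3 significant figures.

1.32 × 10^-18 centuries

1 nanosecond = 3.16881 × 10^-19 centuries.
4.1661 × 3.16881 × 10^-19 ≈ 1.32 × 10^-18 century.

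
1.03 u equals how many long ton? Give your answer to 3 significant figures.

1 atomic mass unit = 1.63431e-30 long tons.
1.03 × 1.63431e-30 ≈ 1.68e-30 long ton.

1.68e-30 long tons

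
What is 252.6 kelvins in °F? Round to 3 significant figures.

-4.99 degrees Fahrenheit

K = (°F + 459.67) × 5/9.
Applying the formula gives -4.99 °F.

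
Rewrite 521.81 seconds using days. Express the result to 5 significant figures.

1 second = 1.15741e-5 days.
So 521.81 × 1.15741e-5 ≈ 0.0060395 d.

0.0060395 days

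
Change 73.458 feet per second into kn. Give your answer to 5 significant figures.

43.523 knots

1 foot per second = 0.592484 kn.
Thus 73.458 × 0.592484 ≈ 43.523 kn.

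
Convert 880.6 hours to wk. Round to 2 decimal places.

1 h = 0.00595238 wk.
Then 880.6 × 0.00595238 ≈ 5.24 wk.

5.24 wk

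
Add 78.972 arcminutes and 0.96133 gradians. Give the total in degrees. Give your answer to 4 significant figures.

2.181 °

78.972 arcmin = 1.31620 ° and 0.96133 grad = 0.865197 °.
1.31620 + 0.865197 ≈ 2.181 °.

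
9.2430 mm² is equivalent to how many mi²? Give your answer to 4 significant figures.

1 mm² = 3.86102e-13 square miles.
Then 9.2430 × 3.86102e-13 ≈ 3.569e-12 mi².

3.569e-12 mi²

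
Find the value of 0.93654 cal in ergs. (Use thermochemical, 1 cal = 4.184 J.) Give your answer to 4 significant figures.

3.918 × 10^7 erg

1 calorie = 4.18400 × 10^7 erg.
Then 0.93654 × 4.18400 × 10^7 ≈ 3.918 × 10^7 erg.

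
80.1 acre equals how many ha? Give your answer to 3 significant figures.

32.4 ha

1 acre = 0.404686 hectares.
So 80.1 × 0.404686 ≈ 32.4 ha.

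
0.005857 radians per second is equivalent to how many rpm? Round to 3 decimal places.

0.056 revolutions per minute

1 rad/s = 9.54930 revolutions per minute.
Thus 0.005857 × 9.54930 ≈ 0.056 rpm.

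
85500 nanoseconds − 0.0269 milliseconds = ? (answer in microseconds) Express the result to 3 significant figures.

58.6 microseconds

85500 ns = 85.5000 μs and 0.0269 ms = 26.9000 μs.
85.5000 − 26.9000 ≈ 58.6 μs.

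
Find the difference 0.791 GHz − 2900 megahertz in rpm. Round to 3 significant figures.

0.791 GHz = 4.74600 × 10^10 rpm and 2900 MHz = 1.74000 × 10^11 rpm.
4.74600 × 10^10 − 1.74000 × 10^11 ≈ -1.27 × 10^11 rpm.

-1.27 × 10^11 rpm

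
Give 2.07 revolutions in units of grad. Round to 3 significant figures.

1 rev = 400.000 gradians.
So 2.07 × 400.000 ≈ 828 grad.

828 grad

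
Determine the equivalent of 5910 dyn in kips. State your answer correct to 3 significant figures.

1.33 × 10^-5 kips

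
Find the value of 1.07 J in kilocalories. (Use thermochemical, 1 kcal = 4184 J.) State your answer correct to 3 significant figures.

0.000256 kcal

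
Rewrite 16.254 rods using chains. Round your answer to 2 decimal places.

1 rod = 0.250000 chain.
16.254 × 0.250000 ≈ 4.06 chain.

4.06 chains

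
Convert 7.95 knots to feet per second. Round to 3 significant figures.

1 knot = 1.68781 ft/s.
So 7.95 × 1.68781 ≈ 13.4 ft/s.

13.4 ft/s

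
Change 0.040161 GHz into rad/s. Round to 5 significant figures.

1 gigahertz = 6.28319e+9 radians per second.
0.040161 × 6.28319e+9 ≈ 2.5234e+8 rad/s.

2.5234e+8 rad/s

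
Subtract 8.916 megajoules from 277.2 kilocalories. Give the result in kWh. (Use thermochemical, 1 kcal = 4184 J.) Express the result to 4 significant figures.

-2.154 kilowatt-hours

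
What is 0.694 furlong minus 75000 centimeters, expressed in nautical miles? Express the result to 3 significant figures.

0.694 furlong = 0.0753837 nmi and 75000 cm = 0.404968 nmi.
0.0753837 − 0.404968 ≈ -0.330 nmi.

-0.330 nmi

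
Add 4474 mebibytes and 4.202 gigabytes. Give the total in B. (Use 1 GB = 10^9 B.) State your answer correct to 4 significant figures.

4474 MiB = 4.69133 × 10^9 B and 4.202 GB = 4.20200 × 10^9 B.
4.69133 × 10^9 + 4.20200 × 10^9 ≈ 8.893 × 10^9 B.

8.893 × 10^9 B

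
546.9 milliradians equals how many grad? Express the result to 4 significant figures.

34.82 grad

1 mrad = 0.0636620 grad.
So 546.9 × 0.0636620 ≈ 34.82 grad.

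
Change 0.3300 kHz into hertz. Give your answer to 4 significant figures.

1 kHz = 1000.00 Hz.
Thus 0.3300 × 1000.00 ≈ 330.0 Hz.

330.0 hertz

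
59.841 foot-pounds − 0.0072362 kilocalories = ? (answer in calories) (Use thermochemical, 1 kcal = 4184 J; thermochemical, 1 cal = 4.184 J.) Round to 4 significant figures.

59.841 ft·lbf = 19.3914 cal and 0.0072362 kcal = 7.23620 cal.
19.3914 − 7.23620 ≈ 12.16 cal.

12.16 calories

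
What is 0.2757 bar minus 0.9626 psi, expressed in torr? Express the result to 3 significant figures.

0.2757 bar = 206.792 torr and 0.9626 psi = 49.7808 torr.
206.792 − 49.7808 ≈ 157 torr.

157 torr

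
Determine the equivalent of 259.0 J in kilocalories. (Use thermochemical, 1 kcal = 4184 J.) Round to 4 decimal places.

0.0619 kcal

1 J = 0.000239006 kcal.
Thus 259.0 × 0.000239006 ≈ 0.0619 kcal.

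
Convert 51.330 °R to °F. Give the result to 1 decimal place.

°R = °F + 459.67.
Applying the formula gives -408.3 °F.

-408.3 degrees Fahrenheit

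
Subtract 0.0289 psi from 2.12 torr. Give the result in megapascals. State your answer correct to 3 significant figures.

2.12 torr = 0.000282643 MPa and 0.0289 psi = 0.000199258 MPa.
0.000282643 − 0.000199258 ≈ 8.34 × 10^-5 MPa.

8.34 × 10^-5 MPa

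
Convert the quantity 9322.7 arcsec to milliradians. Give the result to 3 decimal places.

1 arcsec = 0.00484814 mrad.
So 9322.7 × 0.00484814 ≈ 45.198 mrad.

45.198 milliradians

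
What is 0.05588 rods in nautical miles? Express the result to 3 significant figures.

1 rod = 0.00271555 nmi.
Thus 0.05588 × 0.00271555 ≈ 0.000152 nmi.

0.000152 nmi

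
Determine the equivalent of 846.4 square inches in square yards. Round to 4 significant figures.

0.6531 yd²

1 in² = 0.000771605 square yards.
846.4 × 0.000771605 ≈ 0.6531 yd².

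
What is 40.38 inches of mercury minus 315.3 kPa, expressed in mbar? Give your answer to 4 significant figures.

40.38 inHg = 1367.42 mbar and 315.3 kPa = 3153.00 mbar.
1367.42 − 3153.00 ≈ -1786 mbar.

-1786 millibar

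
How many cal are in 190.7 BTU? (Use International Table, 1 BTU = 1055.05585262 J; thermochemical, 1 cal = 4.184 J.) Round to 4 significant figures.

1 British thermal unit = 252.164 calories.
Then 190.7 × 252.164 ≈ 48090 cal.

48090 cal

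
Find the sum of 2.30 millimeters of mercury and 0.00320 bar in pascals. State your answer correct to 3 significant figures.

2.30 mmHg = 306.641 Pa and 0.00320 bar = 320.000 Pa.
306.641 + 320.000 ≈ 627 Pa.

627 pascals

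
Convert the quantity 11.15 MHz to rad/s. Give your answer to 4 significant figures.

7.006 × 10^7 radians per second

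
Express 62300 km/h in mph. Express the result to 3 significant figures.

1 km/h = 0.621371 mph.
62300 × 0.621371 ≈ 38700 mph.

38700 mph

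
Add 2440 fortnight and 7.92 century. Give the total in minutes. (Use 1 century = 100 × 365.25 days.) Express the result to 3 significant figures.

4.66e+8 minutes

2440 fortnight = 4.91904e+7 min and 7.92 century = 4.16560e+8 min.
4.91904e+7 + 4.16560e+8 ≈ 4.66e+8 min.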